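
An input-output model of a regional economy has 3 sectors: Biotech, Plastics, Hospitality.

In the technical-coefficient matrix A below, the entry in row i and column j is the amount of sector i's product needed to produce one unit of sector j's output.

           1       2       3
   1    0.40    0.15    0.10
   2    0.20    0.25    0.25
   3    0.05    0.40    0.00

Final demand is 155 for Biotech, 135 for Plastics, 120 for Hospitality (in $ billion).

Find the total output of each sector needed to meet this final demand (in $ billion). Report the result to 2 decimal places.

I − A =
  [   0.60    -0.15    -0.10]
  [  -0.20     0.75    -0.25]
  [  -0.05    -0.40     1.00]
Cofactors of I−A, C_ij = (−1)^(i+j)·(minor ij) (rows/columns in the sector order above):
  C_11 = (0.75)(1.00) − (-0.25)(-0.40) = 0.6500
  C_12 = −[(-0.20)(1.00) − (-0.25)(-0.05)] = 0.2125
  C_13 = (-0.20)(-0.40) − (0.75)(-0.05) = 0.1175
  C_21 = −[(-0.15)(1.00) − (-0.10)(-0.40)] = 0.1900
  C_22 = (0.60)(1.00) − (-0.10)(-0.05) = 0.5950
  C_23 = −[(0.60)(-0.40) − (-0.15)(-0.05)] = 0.2475
  C_31 = (-0.15)(-0.25) − (-0.10)(0.75) = 0.1125
  C_32 = −[(0.60)(-0.25) − (-0.10)(-0.20)] = 0.1700
  C_33 = (0.60)(0.75) − (-0.15)(-0.20) = 0.4200
det(I−A) = Σ_j (I−A)_1j·C_1j = (0.60)(0.6500) + (-0.15)(0.2125) + (-0.10)(0.1175) = 0.346375
adj(I−A) = Cᵀ =
  [ 0.6500   0.1900   0.1125]
  [ 0.2125   0.5950   0.1700]
  [ 0.1175   0.2475   0.4200]
(I − A)⁻¹ = adj(I−A) / det(I−A) ≈
  [   1.8766     0.5485     0.3248]
  [   0.6135     1.7178     0.4908]
  [   0.3392     0.7145     1.2126]
x = (I − A)⁻¹ d = adj(I−A)·d / det(I−A), with det(I−A) = 0.346375:
  x_1 = (0.6500·155 + 0.1900·135 + 0.1125·120) / 0.346375 = 139.90 / 0.346375 ≈ 403.90
  x_2 = (0.2125·155 + 0.5950·135 + 0.1700·120) / 0.346375 = 133.6625 / 0.346375 ≈ 385.89
  x_3 = (0.1175·155 + 0.2475·135 + 0.4200·120) / 0.346375 = 102.025 / 0.346375 ≈ 294.55

x_1 = 403.90, x_2 = 385.89, x_3 = 294.55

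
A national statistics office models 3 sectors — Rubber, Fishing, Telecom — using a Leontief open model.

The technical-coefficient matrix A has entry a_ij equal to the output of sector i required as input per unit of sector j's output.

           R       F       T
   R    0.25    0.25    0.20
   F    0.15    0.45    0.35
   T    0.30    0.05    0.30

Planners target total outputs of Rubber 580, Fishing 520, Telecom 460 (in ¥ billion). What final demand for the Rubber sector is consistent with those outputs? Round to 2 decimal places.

I − A =
  [   0.75    -0.25    -0.20]
  [  -0.15     0.55    -0.35]
  [  -0.30    -0.05     0.70]
d = (I − A) x:
  d_R = (+0.75)·580 + (-0.25)·520 + (-0.20)·460 = 213.00
  d_F = (-0.15)·580 + (+0.55)·520 + (-0.35)·460 = 38.00
  d_T = (-0.30)·580 + (-0.05)·520 + (+0.70)·460 = 122.00

d_R = 213.00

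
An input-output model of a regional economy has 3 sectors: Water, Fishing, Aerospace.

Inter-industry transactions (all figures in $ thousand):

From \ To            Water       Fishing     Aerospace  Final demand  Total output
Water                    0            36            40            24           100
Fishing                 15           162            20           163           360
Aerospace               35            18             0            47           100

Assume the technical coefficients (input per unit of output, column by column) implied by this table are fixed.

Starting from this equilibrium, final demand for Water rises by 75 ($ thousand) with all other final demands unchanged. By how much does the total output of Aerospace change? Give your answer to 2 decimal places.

Δx_A = 34.25

Technical coefficients a_ij = z_ij / X_j:
  a_WW = 0/100 = 0.00, a_FW = 15/100 = 0.15, a_AW = 35/100 = 0.35
  a_WF = 36/360 = 0.10, a_FF = 162/360 = 0.45, a_AF = 18/360 = 0.05
  a_WA = 40/100 = 0.40, a_FA = 20/100 = 0.20, a_AA = 0/100 = 0.00
I − A =
  [   1.00    -0.10    -0.40]
  [  -0.15     0.55    -0.20]
  [  -0.35    -0.05     1.00]
Cofactors of I−A, C_ij = (−1)^(i+j)·(minor ij) (rows/columns in the sector order above):
  C_11 = (0.55)(1.00) − (-0.20)(-0.05) = 0.5400
  C_12 = −[(-0.15)(1.00) − (-0.20)(-0.35)] = 0.2200
  C_13 = (-0.15)(-0.05) − (0.55)(-0.35) = 0.2000
  C_21 = −[(-0.10)(1.00) − (-0.40)(-0.05)] = 0.1200
  C_22 = (1.00)(1.00) − (-0.40)(-0.35) = 0.8600
  C_23 = −[(1.00)(-0.05) − (-0.10)(-0.35)] = 0.0850
  C_31 = (-0.10)(-0.20) − (-0.40)(0.55) = 0.2400
  C_32 = −[(1.00)(-0.20) − (-0.40)(-0.15)] = 0.2600
  C_33 = (1.00)(0.55) − (-0.10)(-0.15) = 0.5350
det(I−A) = Σ_j (I−A)_1j·C_1j = (1.00)(0.5400) + (-0.10)(0.2200) + (-0.40)(0.2000) = 0.4380
adj(I−A) = Cᵀ =
  [ 0.5400   0.1200   0.2400]
  [ 0.2200   0.8600   0.2600]
  [ 0.2000   0.0850   0.5350]
(I − A)⁻¹ = adj(I−A) / det(I−A) ≈
  [   1.2329     0.2740     0.5479]
  [   0.5023     1.9635     0.5936]
  [   0.4566     0.1941     1.2215]
Δx = (I − A)⁻¹ Δd with Δd having +75 in the Water component and 0 elsewhere.
So Δx_A = L_AW · (+75), where L_AW = adj(I−A)_AW / det(I−A) = 0.2000 / 0.4380.
Δx_A = 0.2000 × (+75) / 0.4380 = 15.00 / 0.4380 ≈ 34.25.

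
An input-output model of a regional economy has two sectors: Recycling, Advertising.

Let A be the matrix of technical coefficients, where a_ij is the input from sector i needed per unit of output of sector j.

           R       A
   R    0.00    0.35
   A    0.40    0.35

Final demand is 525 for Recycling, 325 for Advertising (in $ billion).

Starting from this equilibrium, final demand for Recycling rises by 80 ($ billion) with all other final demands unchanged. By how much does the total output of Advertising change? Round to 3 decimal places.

Δx_A = 62.745

I − A =
  [   1.00    -0.35]
  [  -0.40     0.65]
det(I−A) = (1.00)(0.65) − (-0.35)(-0.40) = 0.5100
adj(I−A) = [[0.65, 0.35], [0.40, 1.00]]
(I − A)⁻¹ = adj(I−A) / det(I−A) ≈
  [   1.2745     0.6863]
  [   0.7843     1.9608]
Δx = (I − A)⁻¹ Δd with Δd having +80 in the Recycling component and 0 elsewhere.
So Δx_A = L_AR · (+80), where L_AR = adj(I−A)_AR / det(I−A) = 0.40 / 0.5100.
Δx_A = 0.40 × (+80) / 0.5100 = 32.00 / 0.5100 ≈ 62.745.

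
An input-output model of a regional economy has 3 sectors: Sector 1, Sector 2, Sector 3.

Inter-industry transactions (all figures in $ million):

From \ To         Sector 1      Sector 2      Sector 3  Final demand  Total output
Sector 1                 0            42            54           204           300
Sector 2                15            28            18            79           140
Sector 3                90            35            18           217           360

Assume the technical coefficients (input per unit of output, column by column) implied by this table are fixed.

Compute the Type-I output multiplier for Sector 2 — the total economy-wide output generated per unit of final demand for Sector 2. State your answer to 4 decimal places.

Technical coefficients a_ij = z_ij / X_j:
  a_11 = 0/300 = 0.00, a_21 = 15/300 = 0.05, a_31 = 90/300 = 0.30
  a_12 = 42/140 = 0.30, a_22 = 28/140 = 0.20, a_32 = 35/140 = 0.25
  a_13 = 54/360 = 0.15, a_23 = 18/360 = 0.05, a_33 = 18/360 = 0.05
I − A =
  [   1.00    -0.30    -0.15]
  [  -0.05     0.80    -0.05]
  [  -0.30    -0.25     0.95]
Cofactors of I−A, C_ij = (−1)^(i+j)·(minor ij) (rows/columns in the sector order above):
  C_11 = (0.80)(0.95) − (-0.05)(-0.25) = 0.7475
  C_12 = −[(-0.05)(0.95) − (-0.05)(-0.30)] = 0.0625
  C_13 = (-0.05)(-0.25) − (0.80)(-0.30) = 0.2525
  C_21 = −[(-0.30)(0.95) − (-0.15)(-0.25)] = 0.3225
  C_22 = (1.00)(0.95) − (-0.15)(-0.30) = 0.9050
  C_23 = −[(1.00)(-0.25) − (-0.30)(-0.30)] = 0.3400
  C_31 = (-0.30)(-0.05) − (-0.15)(0.80) = 0.1350
  C_32 = −[(1.00)(-0.05) − (-0.15)(-0.05)] = 0.0575
  C_33 = (1.00)(0.80) − (-0.30)(-0.05) = 0.7850
det(I−A) = Σ_j (I−A)_1j·C_1j = (1.00)(0.7475) + (-0.30)(0.0625) + (-0.15)(0.2525) = 0.690875
adj(I−A) = Cᵀ =
  [ 0.7475   0.3225   0.1350]
  [ 0.0625   0.9050   0.0575]
  [ 0.2525   0.3400   0.7850]
(I − A)⁻¹ = adj(I−A) / det(I−A) ≈
  [   1.08196     0.46680     0.19540]
  [   0.09046     1.30993     0.08323]
  [   0.36548     0.49213     1.13624]
The output multiplier for sector j is the column-j sum of the Leontief inverse (I − A)⁻¹ = adj(I−A) / det(I−A).
Column 2 of adj(I−A): (0.3225, 0.9050, 0.3400); det(I−A) = 0.690875.
m_2 = (0.3225 + 0.9050 + 0.3400) / 0.690875 = 1.5675 / 0.690875 ≈ 2.2689.

m_2 = 2.2689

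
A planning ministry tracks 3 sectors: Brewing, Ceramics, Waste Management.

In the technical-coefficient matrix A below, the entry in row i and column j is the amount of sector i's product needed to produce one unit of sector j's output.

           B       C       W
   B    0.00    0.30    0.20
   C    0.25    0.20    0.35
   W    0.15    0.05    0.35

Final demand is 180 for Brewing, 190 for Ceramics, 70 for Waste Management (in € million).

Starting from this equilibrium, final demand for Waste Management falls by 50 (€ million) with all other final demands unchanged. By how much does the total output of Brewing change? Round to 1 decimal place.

Δx_B = -32.2

I − A =
  [   1.00    -0.30    -0.20]
  [  -0.25     0.80    -0.35]
  [  -0.15    -0.05     0.65]
Cofactors of I−A, C_ij = (−1)^(i+j)·(minor ij) (rows/columns in the sector order above):
  C_11 = (0.80)(0.65) − (-0.35)(-0.05) = 0.5025
  C_12 = −[(-0.25)(0.65) − (-0.35)(-0.15)] = 0.2150
  C_13 = (-0.25)(-0.05) − (0.80)(-0.15) = 0.1325
  C_21 = −[(-0.30)(0.65) − (-0.20)(-0.05)] = 0.2050
  C_22 = (1.00)(0.65) − (-0.20)(-0.15) = 0.6200
  C_23 = −[(1.00)(-0.05) − (-0.30)(-0.15)] = 0.0950
  C_31 = (-0.30)(-0.35) − (-0.20)(0.80) = 0.2650
  C_32 = −[(1.00)(-0.35) − (-0.20)(-0.25)] = 0.4000
  C_33 = (1.00)(0.80) − (-0.30)(-0.25) = 0.7250
det(I−A) = Σ_j (I−A)_1j·C_1j = (1.00)(0.5025) + (-0.30)(0.2150) + (-0.20)(0.1325) = 0.4115
adj(I−A) = Cᵀ =
  [ 0.5025   0.2050   0.2650]
  [ 0.2150   0.6200   0.4000]
  [ 0.1325   0.0950   0.7250]
(I − A)⁻¹ = adj(I−A) / det(I−A) ≈
  [   1.2211     0.4982     0.6440]
  [   0.5225     1.5067     0.9721]
  [   0.3220     0.2309     1.7618]
Δx = (I − A)⁻¹ Δd with Δd having -50 in the Waste Management component and 0 elsewhere.
So Δx_B = L_BW · (-50), where L_BW = adj(I−A)_BW / det(I−A) = 0.2650 / 0.4115.
Δx_B = 0.2650 × (-50) / 0.4115 = -13.25 / 0.4115 ≈ -32.2.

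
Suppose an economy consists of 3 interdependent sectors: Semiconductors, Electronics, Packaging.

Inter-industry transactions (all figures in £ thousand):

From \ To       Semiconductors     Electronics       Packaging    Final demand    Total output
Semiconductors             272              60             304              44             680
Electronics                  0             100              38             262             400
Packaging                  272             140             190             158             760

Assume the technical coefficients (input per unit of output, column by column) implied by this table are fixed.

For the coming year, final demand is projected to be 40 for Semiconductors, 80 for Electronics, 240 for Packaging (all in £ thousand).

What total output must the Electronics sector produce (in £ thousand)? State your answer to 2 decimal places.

x_2 = 152.94

Technical coefficients a_ij = z_ij / X_j:
  a_11 = 272/680 = 0.40, a_21 = 0/680 = 0.00, a_31 = 272/680 = 0.40
  a_12 = 60/400 = 0.15, a_22 = 100/400 = 0.25, a_32 = 140/400 = 0.35
  a_13 = 304/760 = 0.40, a_23 = 38/760 = 0.05, a_33 = 190/760 = 0.25
I − A =
  [   0.60    -0.15    -0.40]
  [   0.00     0.75    -0.05]
  [  -0.40    -0.35     0.75]
Cofactors of I−A, C_ij = (−1)^(i+j)·(minor ij) (rows/columns in the sector order above):
  C_11 = (0.75)(0.75) − (-0.05)(-0.35) = 0.5450
  C_12 = −[(0.00)(0.75) − (-0.05)(-0.40)] = 0.0200
  C_13 = (0.00)(-0.35) − (0.75)(-0.40) = 0.3000
  C_21 = −[(-0.15)(0.75) − (-0.40)(-0.35)] = 0.2525
  C_22 = (0.60)(0.75) − (-0.40)(-0.40) = 0.2900
  C_23 = −[(0.60)(-0.35) − (-0.15)(-0.40)] = 0.2700
  C_31 = (-0.15)(-0.05) − (-0.40)(0.75) = 0.3075
  C_32 = −[(0.60)(-0.05) − (-0.40)(0.00)] = 0.0300
  C_33 = (0.60)(0.75) − (-0.15)(0.00) = 0.4500
det(I−A) = Σ_j (I−A)_1j·C_1j = (0.60)(0.5450) + (-0.15)(0.0200) + (-0.40)(0.3000) = 0.2040
adj(I−A) = Cᵀ =
  [ 0.5450   0.2525   0.3075]
  [ 0.0200   0.2900   0.0300]
  [ 0.3000   0.2700   0.4500]
(I − A)⁻¹ = adj(I−A) / det(I−A) ≈
  [   2.6716     1.2377     1.5074]
  [   0.0980     1.4216     0.1471]
  [   1.4706     1.3235     2.2059]
x = (I − A)⁻¹ d = adj(I−A)·d / det(I−A), with det(I−A) = 0.2040:
  x_1 = (0.5450·40 + 0.2525·80 + 0.3075·240) / 0.2040 = 115.80 / 0.2040 ≈ 567.65
  x_2 = (0.0200·40 + 0.2900·80 + 0.0300·240) / 0.2040 = 31.20 / 0.2040 ≈ 152.94
  x_3 = (0.3000·40 + 0.2700·80 + 0.4500·240) / 0.2040 = 141.60 / 0.2040 ≈ 694.12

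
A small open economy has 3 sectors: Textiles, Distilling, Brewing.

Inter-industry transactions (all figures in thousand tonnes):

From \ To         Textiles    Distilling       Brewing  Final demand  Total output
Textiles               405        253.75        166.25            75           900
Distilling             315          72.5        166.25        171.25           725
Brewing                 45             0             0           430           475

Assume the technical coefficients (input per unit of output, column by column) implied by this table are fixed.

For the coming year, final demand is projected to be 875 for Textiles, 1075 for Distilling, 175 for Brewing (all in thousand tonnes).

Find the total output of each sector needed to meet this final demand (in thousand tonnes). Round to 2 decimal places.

x_T = 3537.43, x_D = 2706.95, x_B = 351.87

Technical coefficients a_ij = z_ij / X_j:
  a_TT = 405/900 = 0.45, a_DT = 315/900 = 0.35, a_BT = 45/900 = 0.05
  a_TD = 253.75/725 = 0.35, a_DD = 72.5/725 = 0.10, a_BD = 0/725 = 0.00
  a_TB = 166.25/475 = 0.35, a_DB = 166.25/475 = 0.35, a_BB = 0/475 = 0.00
I − A =
  [   0.55    -0.35    -0.35]
  [  -0.35     0.90    -0.35]
  [  -0.05     0.00     1.00]
Cofactors of I−A, C_ij = (−1)^(i+j)·(minor ij) (rows/columns in the sector order above):
  C_11 = (0.90)(1.00) − (-0.35)(0.00) = 0.9000
  C_12 = −[(-0.35)(1.00) − (-0.35)(-0.05)] = 0.3675
  C_13 = (-0.35)(0.00) − (0.90)(-0.05) = 0.0450
  C_21 = −[(-0.35)(1.00) − (-0.35)(0.00)] = 0.3500
  C_22 = (0.55)(1.00) − (-0.35)(-0.05) = 0.5325
  C_23 = −[(0.55)(0.00) − (-0.35)(-0.05)] = 0.0175
  C_31 = (-0.35)(-0.35) − (-0.35)(0.90) = 0.4375
  C_32 = −[(0.55)(-0.35) − (-0.35)(-0.35)] = 0.3150
  C_33 = (0.55)(0.90) − (-0.35)(-0.35) = 0.3725
det(I−A) = Σ_j (I−A)_1j·C_1j = (0.55)(0.9000) + (-0.35)(0.3675) + (-0.35)(0.0450) = 0.350625
adj(I−A) = Cᵀ =
  [ 0.9000   0.3500   0.4375]
  [ 0.3675   0.5325   0.3150]
  [ 0.0450   0.0175   0.3725]
(I − A)⁻¹ = adj(I−A) / det(I−A) ≈
  [   2.5668     0.9982     1.2478]
  [   1.0481     1.5187     0.8984]
  [   0.1283     0.0499     1.0624]
x = (I − A)⁻¹ d = adj(I−A)·d / det(I−A), with det(I−A) = 0.350625:
  x_T = (0.9000·875 + 0.3500·1075 + 0.4375·175) / 0.350625 = 1240.3125 / 0.350625 ≈ 3537.43
  x_D = (0.3675·875 + 0.5325·1075 + 0.3150·175) / 0.350625 = 949.125 / 0.350625 ≈ 2706.95
  x_B = (0.0450·875 + 0.0175·1075 + 0.3725·175) / 0.350625 = 123.375 / 0.350625 ≈ 351.87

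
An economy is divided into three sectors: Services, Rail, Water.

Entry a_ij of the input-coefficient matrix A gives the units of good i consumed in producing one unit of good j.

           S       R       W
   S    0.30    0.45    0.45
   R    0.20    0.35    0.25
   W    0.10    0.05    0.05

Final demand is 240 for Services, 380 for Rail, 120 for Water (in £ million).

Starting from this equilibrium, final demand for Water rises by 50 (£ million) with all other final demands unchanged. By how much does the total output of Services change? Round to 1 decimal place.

I − A =
  [   0.70    -0.45    -0.45]
  [  -0.20     0.65    -0.25]
  [  -0.10    -0.05     0.95]
Cofactors of I−A, C_ij = (−1)^(i+j)·(minor ij) (rows/columns in the sector order above):
  C_11 = (0.65)(0.95) − (-0.25)(-0.05) = 0.6050
  C_12 = −[(-0.20)(0.95) − (-0.25)(-0.10)] = 0.2150
  C_13 = (-0.20)(-0.05) − (0.65)(-0.10) = 0.0750
  C_21 = −[(-0.45)(0.95) − (-0.45)(-0.05)] = 0.4500
  C_22 = (0.70)(0.95) − (-0.45)(-0.10) = 0.6200
  C_23 = −[(0.70)(-0.05) − (-0.45)(-0.10)] = 0.0800
  C_31 = (-0.45)(-0.25) − (-0.45)(0.65) = 0.4050
  C_32 = −[(0.70)(-0.25) − (-0.45)(-0.20)] = 0.2650
  C_33 = (0.70)(0.65) − (-0.45)(-0.20) = 0.3650
det(I−A) = Σ_j (I−A)_1j·C_1j = (0.70)(0.6050) + (-0.45)(0.2150) + (-0.45)(0.0750) = 0.2930
adj(I−A) = Cᵀ =
  [ 0.6050   0.4500   0.4050]
  [ 0.2150   0.6200   0.2650]
  [ 0.0750   0.0800   0.3650]
(I − A)⁻¹ = adj(I−A) / det(I−A) ≈
  [   2.0648     1.5358     1.3823]
  [   0.7338     2.1160     0.9044]
  [   0.2560     0.2730     1.2457]
Δx = (I − A)⁻¹ Δd with Δd having +50 in the Water component and 0 elsewhere.
So Δx_S = L_SW · (+50), where L_SW = adj(I−A)_SW / det(I−A) = 0.4050 / 0.2930.
Δx_S = 0.4050 × (+50) / 0.2930 = 20.25 / 0.2930 ≈ 69.1.

Δx_S = 69.1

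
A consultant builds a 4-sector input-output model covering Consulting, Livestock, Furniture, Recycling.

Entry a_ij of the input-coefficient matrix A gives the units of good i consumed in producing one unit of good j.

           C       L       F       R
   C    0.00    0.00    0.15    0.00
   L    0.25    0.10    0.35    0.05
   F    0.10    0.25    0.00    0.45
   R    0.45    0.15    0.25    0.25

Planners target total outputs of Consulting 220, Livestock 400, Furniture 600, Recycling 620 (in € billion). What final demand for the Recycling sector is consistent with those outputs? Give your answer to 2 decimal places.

d_R = 156.00

I − A =
  [   1.00     0.00    -0.15     0.00]
  [  -0.25     0.90    -0.35    -0.05]
  [  -0.10    -0.25     1.00    -0.45]
  [  -0.45    -0.15    -0.25     0.75]
d = (I − A) x:
  d_C = (+1.00)·220 + (+0.00)·400 + (-0.15)·600 + (+0.00)·620 = 130.00
  d_L = (-0.25)·220 + (+0.90)·400 + (-0.35)·600 + (-0.05)·620 = 64.00
  d_F = (-0.10)·220 + (-0.25)·400 + (+1.00)·600 + (-0.45)·620 = 199.00
  d_R = (-0.45)·220 + (-0.15)·400 + (-0.25)·600 + (+0.75)·620 = 156.00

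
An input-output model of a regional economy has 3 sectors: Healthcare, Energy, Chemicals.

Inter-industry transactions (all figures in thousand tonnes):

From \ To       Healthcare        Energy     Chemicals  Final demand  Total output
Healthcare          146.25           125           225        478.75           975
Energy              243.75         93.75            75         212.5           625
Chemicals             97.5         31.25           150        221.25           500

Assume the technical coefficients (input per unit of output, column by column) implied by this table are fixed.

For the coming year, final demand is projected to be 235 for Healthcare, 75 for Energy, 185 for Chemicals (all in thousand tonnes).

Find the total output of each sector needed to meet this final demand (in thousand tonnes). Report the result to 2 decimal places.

x_H = 542.66, x_E = 312.10, x_C = 364.10

Technical coefficients a_ij = z_ij / X_j:
  a_HH = 146.25/975 = 0.15, a_EH = 243.75/975 = 0.25, a_CH = 97.5/975 = 0.10
  a_HE = 125/625 = 0.20, a_EE = 93.75/625 = 0.15, a_CE = 31.25/625 = 0.05
  a_HC = 225/500 = 0.45, a_EC = 75/500 = 0.15, a_CC = 150/500 = 0.30
I − A =
  [   0.85    -0.20    -0.45]
  [  -0.25     0.85    -0.15]
  [  -0.10    -0.05     0.70]
Cofactors of I−A, C_ij = (−1)^(i+j)·(minor ij) (rows/columns in the sector order above):
  C_11 = (0.85)(0.70) − (-0.15)(-0.05) = 0.5875
  C_12 = −[(-0.25)(0.70) − (-0.15)(-0.10)] = 0.1900
  C_13 = (-0.25)(-0.05) − (0.85)(-0.10) = 0.0975
  C_21 = −[(-0.20)(0.70) − (-0.45)(-0.05)] = 0.1625
  C_22 = (0.85)(0.70) − (-0.45)(-0.10) = 0.5500
  C_23 = −[(0.85)(-0.05) − (-0.20)(-0.10)] = 0.0625
  C_31 = (-0.20)(-0.15) − (-0.45)(0.85) = 0.4125
  C_32 = −[(0.85)(-0.15) − (-0.45)(-0.25)] = 0.2400
  C_33 = (0.85)(0.85) − (-0.20)(-0.25) = 0.6725
det(I−A) = Σ_j (I−A)_1j·C_1j = (0.85)(0.5875) + (-0.20)(0.1900) + (-0.45)(0.0975) = 0.4175
adj(I−A) = Cᵀ =
  [ 0.5875   0.1625   0.4125]
  [ 0.1900   0.5500   0.2400]
  [ 0.0975   0.0625   0.6725]
(I − A)⁻¹ = adj(I−A) / det(I−A) ≈
  [   1.4072     0.3892     0.9880]
  [   0.4551     1.3174     0.5749]
  [   0.2335     0.1497     1.6108]
x = (I − A)⁻¹ d = adj(I−A)·d / det(I−A), with det(I−A) = 0.4175:
  x_H = (0.5875·235 + 0.1625·75 + 0.4125·185) / 0.4175 = 226.5625 / 0.4175 ≈ 542.66
  x_E = (0.1900·235 + 0.5500·75 + 0.2400·185) / 0.4175 = 130.30 / 0.4175 ≈ 312.10
  x_C = (0.0975·235 + 0.0625·75 + 0.6725·185) / 0.4175 = 152.0125 / 0.4175 ≈ 364.10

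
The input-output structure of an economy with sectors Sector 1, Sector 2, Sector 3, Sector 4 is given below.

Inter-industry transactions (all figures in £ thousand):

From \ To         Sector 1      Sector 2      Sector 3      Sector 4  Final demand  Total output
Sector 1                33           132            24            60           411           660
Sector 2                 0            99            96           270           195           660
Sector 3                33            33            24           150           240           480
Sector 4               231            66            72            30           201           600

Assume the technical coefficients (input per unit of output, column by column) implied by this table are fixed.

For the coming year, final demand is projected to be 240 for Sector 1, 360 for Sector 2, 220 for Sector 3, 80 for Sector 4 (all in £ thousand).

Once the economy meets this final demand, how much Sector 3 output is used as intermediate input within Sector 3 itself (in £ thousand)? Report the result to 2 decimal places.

z_33 = 19.94

Technical coefficients a_ij = z_ij / X_j:
  a_11 = 33/660 = 0.05, a_21 = 0/660 = 0.00, a_31 = 33/660 = 0.05, a_41 = 231/660 = 0.35
  a_12 = 132/660 = 0.20, a_22 = 99/660 = 0.15, a_32 = 33/660 = 0.05, a_42 = 66/660 = 0.10
  a_13 = 24/480 = 0.05, a_23 = 96/480 = 0.20, a_33 = 24/480 = 0.05, a_43 = 72/480 = 0.15
  a_14 = 60/600 = 0.10, a_24 = 270/600 = 0.45, a_34 = 150/600 = 0.25, a_44 = 30/600 = 0.05
I − A =
  [   0.95    -0.20    -0.05    -0.10]
  [   0.00     0.85    -0.20    -0.45]
  [  -0.05    -0.05     0.95    -0.25]
  [  -0.35    -0.10    -0.15     0.95]
Compute the cofactors C_ij = (−1)^(i+j)·(3×3 minor ij) of I−A; the adjugate is their transpose:
adj(I−A) = Cᵀ =
  [ 0.674625   0.186875   0.104375   0.187000]
  [ 0.180000   0.781000   0.245500   0.453500]
  [ 0.120375   0.094625   0.663125   0.232000]
  [ 0.286500   0.166000   0.169000   0.753500]
det(I−A) = Σ_j (I−A)_1j·C_1j = (0.95)(0.674625) + (-0.20)(0.180000) + (-0.05)(0.120375) + (-0.10)(0.286500) = 0.570225
(I − A)⁻¹ = adj(I−A) / det(I−A) ≈
  [   1.1831     0.3277     0.1830     0.3279]
  [   0.3157     1.3696     0.4305     0.7953]
  [   0.2111     0.1659     1.1629     0.4069]
  [   0.5024     0.2911     0.2964     1.3214]
First solve x = (I − A)⁻¹ d = adj(I−A)·d / det(I−A); in particular x_3 = (0.120375·240 + 0.094625·360 + 0.663125·220 + 0.232000·80) / 0.570225 = 227.4025 / 0.570225 ≈ 398.7943.
Intermediate flow from 3 to 3: z_33 = a_33 · x_3 = 0.05 × 227.4025 / 0.570225 = 11.370125 / 0.570225 ≈ 19.94.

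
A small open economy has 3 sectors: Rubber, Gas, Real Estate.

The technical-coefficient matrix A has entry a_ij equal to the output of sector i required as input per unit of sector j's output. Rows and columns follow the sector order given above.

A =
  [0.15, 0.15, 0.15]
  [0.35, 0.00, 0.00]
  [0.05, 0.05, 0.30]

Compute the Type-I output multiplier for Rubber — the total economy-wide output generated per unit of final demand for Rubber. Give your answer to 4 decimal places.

I − A =
  [   0.85    -0.15    -0.15]
  [  -0.35     1.00     0.00]
  [  -0.05    -0.05     0.70]
Cofactors of I−A, C_ij = (−1)^(i+j)·(minor ij) (rows/columns in the sector order above):
  C_11 = (1.00)(0.70) − (0.00)(-0.05) = 0.7000
  C_12 = −[(-0.35)(0.70) − (0.00)(-0.05)] = 0.2450
  C_13 = (-0.35)(-0.05) − (1.00)(-0.05) = 0.0675
  C_21 = −[(-0.15)(0.70) − (-0.15)(-0.05)] = 0.1125
  C_22 = (0.85)(0.70) − (-0.15)(-0.05) = 0.5875
  C_23 = −[(0.85)(-0.05) − (-0.15)(-0.05)] = 0.0500
  C_31 = (-0.15)(0.00) − (-0.15)(1.00) = 0.1500
  C_32 = −[(0.85)(0.00) − (-0.15)(-0.35)] = 0.0525
  C_33 = (0.85)(1.00) − (-0.15)(-0.35) = 0.7975
det(I−A) = Σ_j (I−A)_1j·C_1j = (0.85)(0.7000) + (-0.15)(0.2450) + (-0.15)(0.0675) = 0.548125
adj(I−A) = Cᵀ =
  [ 0.7000   0.1125   0.1500]
  [ 0.2450   0.5875   0.0525]
  [ 0.0675   0.0500   0.7975]
(I − A)⁻¹ = adj(I−A) / det(I−A) ≈
  [   1.27708     0.20525     0.27366]
  [   0.44698     1.07184     0.09578]
  [   0.12315     0.09122     1.45496]
The output multiplier for sector j is the column-j sum of the Leontief inverse (I − A)⁻¹ = adj(I−A) / det(I−A).
Column 1 of adj(I−A): (0.7000, 0.2450, 0.0675); det(I−A) = 0.548125.
m_1 = (0.7000 + 0.2450 + 0.0675) / 0.548125 = 1.0125 / 0.548125 ≈ 1.8472.

m_1 = 1.8472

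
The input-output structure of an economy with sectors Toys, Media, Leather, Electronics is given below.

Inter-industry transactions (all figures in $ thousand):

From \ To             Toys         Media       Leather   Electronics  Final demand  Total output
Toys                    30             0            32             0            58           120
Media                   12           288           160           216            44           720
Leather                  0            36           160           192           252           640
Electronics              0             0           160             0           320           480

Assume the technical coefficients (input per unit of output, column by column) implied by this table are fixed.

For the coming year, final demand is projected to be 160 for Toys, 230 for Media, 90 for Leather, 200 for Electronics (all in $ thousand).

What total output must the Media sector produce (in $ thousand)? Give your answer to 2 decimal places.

Technical coefficients a_ij = z_ij / X_j:
  a_TT = 30/120 = 0.25, a_MT = 12/120 = 0.10, a_LT = 0/120 = 0.00, a_ET = 0/120 = 0.00
  a_TM = 0/720 = 0.00, a_MM = 288/720 = 0.40, a_LM = 36/720 = 0.05, a_EM = 0/720 = 0.00
  a_TL = 32/640 = 0.05, a_ML = 160/640 = 0.25, a_LL = 160/640 = 0.25, a_EL = 160/640 = 0.25
  a_TE = 0/480 = 0.00, a_ME = 216/480 = 0.45, a_LE = 192/480 = 0.40, a_EE = 0/480 = 0.00
I − A =
  [   0.75     0.00    -0.05     0.00]
  [  -0.10     0.60    -0.25    -0.45]
  [   0.00    -0.05     0.75    -0.40]
  [   0.00     0.00    -0.25     1.00]
Compute the cofactors C_ij = (−1)^(i+j)·(3×3 minor ij) of I−A; the adjugate is their transpose:
adj(I−A) = Cᵀ =
  [ 0.371875   0.002500   0.030000   0.013125]
  [ 0.065000   0.487500   0.276875   0.330125]
  [ 0.005000   0.037500   0.450000   0.196875]
  [ 0.001250   0.009375   0.112500   0.327875]
det(I−A) = Σ_j (I−A)_1j·C_1j = (0.75)(0.371875) + (0.00)(0.065000) + (-0.05)(0.005000) + (0.00)(0.001250) = 0.27865625
(I − A)⁻¹ = adj(I−A) / det(I−A) ≈
  [   1.3345     0.0090     0.1077     0.0471]
  [   0.2333     1.7495     0.9936     1.1847]
  [   0.0179     0.1346     1.6149     0.7065]
  [   0.0045     0.0336     0.4037     1.1766]
x = (I − A)⁻¹ d = adj(I−A)·d / det(I−A), with det(I−A) = 0.27865625:
  x_T = (0.371875·160 + 0.002500·230 + 0.030000·90 + 0.013125·200) / 0.27865625 = 65.40 / 0.27865625 ≈ 234.70
  x_M = (0.065000·160 + 0.487500·230 + 0.276875·90 + 0.330125·200) / 0.27865625 = 213.46875 / 0.27865625 ≈ 766.06
  x_L = (0.005000·160 + 0.037500·230 + 0.450000·90 + 0.196875·200) / 0.27865625 = 89.30 / 0.27865625 ≈ 320.47
  x_E = (0.001250·160 + 0.009375·230 + 0.112500·90 + 0.327875·200) / 0.27865625 = 78.05625 / 0.27865625 ≈ 280.12

x_M = 766.06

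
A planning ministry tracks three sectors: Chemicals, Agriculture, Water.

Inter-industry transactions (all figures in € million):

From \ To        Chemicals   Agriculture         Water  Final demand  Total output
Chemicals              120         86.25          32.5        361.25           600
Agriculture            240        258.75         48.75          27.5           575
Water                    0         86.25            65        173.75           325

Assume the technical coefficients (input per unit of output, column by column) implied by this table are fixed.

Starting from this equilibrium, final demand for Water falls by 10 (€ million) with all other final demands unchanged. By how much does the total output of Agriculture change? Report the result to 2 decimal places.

Technical coefficients a_ij = z_ij / X_j:
  a_11 = 120/600 = 0.20, a_21 = 240/600 = 0.40, a_31 = 0/600 = 0.00
  a_12 = 86.25/575 = 0.15, a_22 = 258.75/575 = 0.45, a_32 = 86.25/575 = 0.15
  a_13 = 32.5/325 = 0.10, a_23 = 48.75/325 = 0.15, a_33 = 65/325 = 0.20
I − A =
  [   0.80    -0.15    -0.10]
  [  -0.40     0.55    -0.15]
  [   0.00    -0.15     0.80]
Cofactors of I−A, C_ij = (−1)^(i+j)·(minor ij) (rows/columns in the sector order above):
  C_11 = (0.55)(0.80) − (-0.15)(-0.15) = 0.4175
  C_12 = −[(-0.40)(0.80) − (-0.15)(0.00)] = 0.3200
  C_13 = (-0.40)(-0.15) − (0.55)(0.00) = 0.0600
  C_21 = −[(-0.15)(0.80) − (-0.10)(-0.15)] = 0.1350
  C_22 = (0.80)(0.80) − (-0.10)(0.00) = 0.6400
  C_23 = −[(0.80)(-0.15) − (-0.15)(0.00)] = 0.1200
  C_31 = (-0.15)(-0.15) − (-0.10)(0.55) = 0.0775
  C_32 = −[(0.80)(-0.15) − (-0.10)(-0.40)] = 0.1600
  C_33 = (0.80)(0.55) − (-0.15)(-0.40) = 0.3800
det(I−A) = Σ_j (I−A)_1j·C_1j = (0.80)(0.4175) + (-0.15)(0.3200) + (-0.10)(0.0600) = 0.2800
adj(I−A) = Cᵀ =
  [ 0.4175   0.1350   0.0775]
  [ 0.3200   0.6400   0.1600]
  [ 0.0600   0.1200   0.3800]
(I − A)⁻¹ = adj(I−A) / det(I−A) ≈
  [   1.4911     0.4821     0.2768]
  [   1.1429     2.2857     0.5714]
  [   0.2143     0.4286     1.3571]
Δx = (I − A)⁻¹ Δd with Δd having -10 in the Water component and 0 elsewhere.
So Δx_2 = L_23 · (-10), where L_23 = adj(I−A)_23 / det(I−A) = 0.1600 / 0.2800.
Δx_2 = 0.1600 × (-10) / 0.2800 = -1.60 / 0.2800 ≈ -5.71.

Δx_2 = -5.71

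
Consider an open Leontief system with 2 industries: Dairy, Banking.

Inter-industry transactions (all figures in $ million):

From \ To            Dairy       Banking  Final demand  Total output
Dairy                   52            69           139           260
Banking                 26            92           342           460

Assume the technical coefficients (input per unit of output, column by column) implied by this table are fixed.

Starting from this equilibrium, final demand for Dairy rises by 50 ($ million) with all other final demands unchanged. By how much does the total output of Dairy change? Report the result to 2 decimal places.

Δx_1 = 64.00

Technical coefficients a_ij = z_ij / X_j:
  a_11 = 52/260 = 0.20, a_21 = 26/260 = 0.10
  a_12 = 69/460 = 0.15, a_22 = 92/460 = 0.20
I − A =
  [   0.80    -0.15]
  [  -0.10     0.80]
det(I−A) = (0.80)(0.80) − (-0.15)(-0.10) = 0.6250
adj(I−A) = [[0.80, 0.15], [0.10, 0.80]]
(I − A)⁻¹ = adj(I−A) / det(I−A) ≈
  [   1.2800     0.2400]
  [   0.1600     1.2800]
Δx = (I − A)⁻¹ Δd with Δd having +50 in the Dairy component and 0 elsewhere.
So Δx_1 = L_11 · (+50), where L_11 = adj(I−A)_11 / det(I−A) = 0.80 / 0.6250.
Δx_1 = 0.80 × (+50) / 0.6250 = 40.00 / 0.6250 = 64.00.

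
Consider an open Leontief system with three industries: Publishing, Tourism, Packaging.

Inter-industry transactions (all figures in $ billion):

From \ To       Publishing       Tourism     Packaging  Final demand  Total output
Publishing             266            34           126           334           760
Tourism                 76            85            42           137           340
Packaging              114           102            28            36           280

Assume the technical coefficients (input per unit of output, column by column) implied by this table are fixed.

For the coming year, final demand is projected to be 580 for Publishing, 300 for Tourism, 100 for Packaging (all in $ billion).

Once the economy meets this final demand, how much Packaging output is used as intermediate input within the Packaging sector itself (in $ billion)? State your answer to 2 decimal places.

z_33 = 57.88

Technical coefficients a_ij = z_ij / X_j:
  a_11 = 266/760 = 0.35, a_21 = 76/760 = 0.10, a_31 = 114/760 = 0.15
  a_12 = 34/340 = 0.10, a_22 = 85/340 = 0.25, a_32 = 102/340 = 0.30
  a_13 = 126/280 = 0.45, a_23 = 42/280 = 0.15, a_33 = 28/280 = 0.10
I − A =
  [   0.65    -0.10    -0.45]
  [  -0.10     0.75    -0.15]
  [  -0.15    -0.30     0.90]
Cofactors of I−A, C_ij = (−1)^(i+j)·(minor ij) (rows/columns in the sector order above):
  C_11 = (0.75)(0.90) − (-0.15)(-0.30) = 0.6300
  C_12 = −[(-0.10)(0.90) − (-0.15)(-0.15)] = 0.1125
  C_13 = (-0.10)(-0.30) − (0.75)(-0.15) = 0.1425
  C_21 = −[(-0.10)(0.90) − (-0.45)(-0.30)] = 0.2250
  C_22 = (0.65)(0.90) − (-0.45)(-0.15) = 0.5175
  C_23 = −[(0.65)(-0.30) − (-0.10)(-0.15)] = 0.2100
  C_31 = (-0.10)(-0.15) − (-0.45)(0.75) = 0.3525
  C_32 = −[(0.65)(-0.15) − (-0.45)(-0.10)] = 0.1425
  C_33 = (0.65)(0.75) − (-0.10)(-0.10) = 0.4775
det(I−A) = Σ_j (I−A)_1j·C_1j = (0.65)(0.6300) + (-0.10)(0.1125) + (-0.45)(0.1425) = 0.334125
adj(I−A) = Cᵀ =
  [ 0.6300   0.2250   0.3525]
  [ 0.1125   0.5175   0.1425]
  [ 0.1425   0.2100   0.4775]
(I − A)⁻¹ = adj(I−A) / det(I−A) ≈
  [   1.8855     0.6734     1.0550]
  [   0.3367     1.5488     0.4265]
  [   0.4265     0.6285     1.4291]
First solve x = (I − A)⁻¹ d = adj(I−A)·d / det(I−A); in particular x_3 = (0.1425·580 + 0.2100·300 + 0.4775·100) / 0.334125 = 193.40 / 0.334125 ≈ 578.8253.
Intermediate flow from 3 to 3: z_33 = a_33 · x_3 = 0.10 × 193.40 / 0.334125 = 19.34 / 0.334125 ≈ 57.88.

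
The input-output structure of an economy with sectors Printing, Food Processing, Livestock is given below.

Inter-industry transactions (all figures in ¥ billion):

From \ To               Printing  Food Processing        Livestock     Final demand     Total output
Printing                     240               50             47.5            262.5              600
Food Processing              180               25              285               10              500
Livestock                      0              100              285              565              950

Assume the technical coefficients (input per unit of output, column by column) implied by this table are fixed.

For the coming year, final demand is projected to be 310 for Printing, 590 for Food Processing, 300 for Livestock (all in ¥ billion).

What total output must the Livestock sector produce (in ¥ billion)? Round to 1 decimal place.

x_L = 741.6

Technical coefficients a_ij = z_ij / X_j:
  a_PP = 240/600 = 0.40, a_FP = 180/600 = 0.30, a_LP = 0/600 = 0.00
  a_PF = 50/500 = 0.10, a_FF = 25/500 = 0.05, a_LF = 100/500 = 0.20
  a_PL = 47.5/950 = 0.05, a_FL = 285/950 = 0.30, a_LL = 285/950 = 0.30
I − A =
  [   0.60    -0.10    -0.05]
  [  -0.30     0.95    -0.30]
  [   0.00    -0.20     0.70]
Cofactors of I−A, C_ij = (−1)^(i+j)·(minor ij) (rows/columns in the sector order above):
  C_11 = (0.95)(0.70) − (-0.30)(-0.20) = 0.6050
  C_12 = −[(-0.30)(0.70) − (-0.30)(0.00)] = 0.2100
  C_13 = (-0.30)(-0.20) − (0.95)(0.00) = 0.0600
  C_21 = −[(-0.10)(0.70) − (-0.05)(-0.20)] = 0.0800
  C_22 = (0.60)(0.70) − (-0.05)(0.00) = 0.4200
  C_23 = −[(0.60)(-0.20) − (-0.10)(0.00)] = 0.1200
  C_31 = (-0.10)(-0.30) − (-0.05)(0.95) = 0.0775
  C_32 = −[(0.60)(-0.30) − (-0.05)(-0.30)] = 0.1950
  C_33 = (0.60)(0.95) − (-0.10)(-0.30) = 0.5400
det(I−A) = Σ_j (I−A)_1j·C_1j = (0.60)(0.6050) + (-0.10)(0.2100) + (-0.05)(0.0600) = 0.3390
adj(I−A) = Cᵀ =
  [ 0.6050   0.0800   0.0775]
  [ 0.2100   0.4200   0.1950]
  [ 0.0600   0.1200   0.5400]
(I − A)⁻¹ = adj(I−A) / det(I−A) ≈
  [   1.7847     0.2360     0.2286]
  [   0.6195     1.2389     0.5752]
  [   0.1770     0.3540     1.5929]
x = (I − A)⁻¹ d = adj(I−A)·d / det(I−A), with det(I−A) = 0.3390:
  x_P = (0.6050·310 + 0.0800·590 + 0.0775·300) / 0.3390 = 258.00 / 0.3390 ≈ 761.1
  x_F = (0.2100·310 + 0.4200·590 + 0.1950·300) / 0.3390 = 371.40 / 0.3390 ≈ 1095.6
  x_L = (0.0600·310 + 0.1200·590 + 0.5400·300) / 0.3390 = 251.40 / 0.3390 ≈ 741.6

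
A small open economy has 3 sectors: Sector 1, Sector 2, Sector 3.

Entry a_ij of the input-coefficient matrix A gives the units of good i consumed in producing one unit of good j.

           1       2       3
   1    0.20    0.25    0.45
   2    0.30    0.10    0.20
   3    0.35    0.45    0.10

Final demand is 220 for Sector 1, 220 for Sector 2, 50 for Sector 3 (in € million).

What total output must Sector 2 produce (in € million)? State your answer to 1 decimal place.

x_2 = 739.3

I − A =
  [   0.80    -0.25    -0.45]
  [  -0.30     0.90    -0.20]
  [  -0.35    -0.45     0.90]
Cofactors of I−A, C_ij = (−1)^(i+j)·(minor ij) (rows/columns in the sector order above):
  C_11 = (0.90)(0.90) − (-0.20)(-0.45) = 0.7200
  C_12 = −[(-0.30)(0.90) − (-0.20)(-0.35)] = 0.3400
  C_13 = (-0.30)(-0.45) − (0.90)(-0.35) = 0.4500
  C_21 = −[(-0.25)(0.90) − (-0.45)(-0.45)] = 0.4275
  C_22 = (0.80)(0.90) − (-0.45)(-0.35) = 0.5625
  C_23 = −[(0.80)(-0.45) − (-0.25)(-0.35)] = 0.4475
  C_31 = (-0.25)(-0.20) − (-0.45)(0.90) = 0.4550
  C_32 = −[(0.80)(-0.20) − (-0.45)(-0.30)] = 0.2950
  C_33 = (0.80)(0.90) − (-0.25)(-0.30) = 0.6450
det(I−A) = Σ_j (I−A)_1j·C_1j = (0.80)(0.7200) + (-0.25)(0.3400) + (-0.45)(0.4500) = 0.2885
adj(I−A) = Cᵀ =
  [ 0.7200   0.4275   0.4550]
  [ 0.3400   0.5625   0.2950]
  [ 0.4500   0.4475   0.6450]
(I − A)⁻¹ = adj(I−A) / det(I−A) ≈
  [   2.4957     1.4818     1.5771]
  [   1.1785     1.9497     1.0225]
  [   1.5598     1.5511     2.2357]
x = (I − A)⁻¹ d = adj(I−A)·d / det(I−A), with det(I−A) = 0.2885:
  x_1 = (0.7200·220 + 0.4275·220 + 0.4550·50) / 0.2885 = 275.20 / 0.2885 ≈ 953.9
  x_2 = (0.3400·220 + 0.5625·220 + 0.2950·50) / 0.2885 = 213.30 / 0.2885 ≈ 739.3
  x_3 = (0.4500·220 + 0.4475·220 + 0.6450·50) / 0.2885 = 229.70 / 0.2885 ≈ 796.2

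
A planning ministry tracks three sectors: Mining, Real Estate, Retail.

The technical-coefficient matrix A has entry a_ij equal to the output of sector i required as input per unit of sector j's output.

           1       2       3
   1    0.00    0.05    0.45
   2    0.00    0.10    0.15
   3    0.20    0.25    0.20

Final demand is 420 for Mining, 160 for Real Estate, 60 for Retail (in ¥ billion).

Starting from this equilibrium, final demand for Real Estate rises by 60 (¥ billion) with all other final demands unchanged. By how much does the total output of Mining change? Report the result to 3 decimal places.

I − A =
  [   1.00    -0.05    -0.45]
  [   0.00     0.90    -0.15]
  [  -0.20    -0.25     0.80]
Cofactors of I−A, C_ij = (−1)^(i+j)·(minor ij) (rows/columns in the sector order above):
  C_11 = (0.90)(0.80) − (-0.15)(-0.25) = 0.6825
  C_12 = −[(0.00)(0.80) − (-0.15)(-0.20)] = 0.0300
  C_13 = (0.00)(-0.25) − (0.90)(-0.20) = 0.1800
  C_21 = −[(-0.05)(0.80) − (-0.45)(-0.25)] = 0.1525
  C_22 = (1.00)(0.80) − (-0.45)(-0.20) = 0.7100
  C_23 = −[(1.00)(-0.25) − (-0.05)(-0.20)] = 0.2600
  C_31 = (-0.05)(-0.15) − (-0.45)(0.90) = 0.4125
  C_32 = −[(1.00)(-0.15) − (-0.45)(0.00)] = 0.1500
  C_33 = (1.00)(0.90) − (-0.05)(0.00) = 0.9000
det(I−A) = Σ_j (I−A)_1j·C_1j = (1.00)(0.6825) + (-0.05)(0.0300) + (-0.45)(0.1800) = 0.6000
adj(I−A) = Cᵀ =
  [ 0.6825   0.1525   0.4125]
  [ 0.0300   0.7100   0.1500]
  [ 0.1800   0.2600   0.9000]
(I − A)⁻¹ = adj(I−A) / det(I−A) ≈
  [   1.1375     0.2542     0.6875]
  [   0.0500     1.1833     0.2500]
  [   0.3000     0.4333     1.5000]
Δx = (I − A)⁻¹ Δd with Δd having +60 in the Real Estate component and 0 elsewhere.
So Δx_1 = L_12 · (+60), where L_12 = adj(I−A)_12 / det(I−A) = 0.1525 / 0.6000.
Δx_1 = 0.1525 × (+60) / 0.6000 = 9.15 / 0.6000 = 15.250.

Δx_1 = 15.250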